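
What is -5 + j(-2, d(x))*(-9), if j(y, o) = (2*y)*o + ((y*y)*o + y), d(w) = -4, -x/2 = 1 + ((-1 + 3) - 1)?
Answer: 13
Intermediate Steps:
x = -4 (x = -2*(1 + ((-1 + 3) - 1)) = -2*(1 + (2 - 1)) = -2*(1 + 1) = -2*2 = -4)
j(y, o) = y + o*y**2 + 2*o*y (j(y, o) = 2*o*y + (y**2*o + y) = 2*o*y + (o*y**2 + y) = 2*o*y + (y + o*y**2) = y + o*y**2 + 2*o*y)
-5 + j(-2, d(x))*(-9) = -5 - 2*(1 + 2*(-4) - 4*(-2))*(-9) = -5 - 2*(1 - 8 + 8)*(-9) = -5 - 2*1*(-9) = -5 - 2*(-9) = -5 + 18 = 13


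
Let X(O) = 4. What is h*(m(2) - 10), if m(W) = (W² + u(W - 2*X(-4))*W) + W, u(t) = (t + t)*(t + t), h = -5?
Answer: -1420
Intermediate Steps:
u(t) = 4*t² (u(t) = (2*t)*(2*t) = 4*t²)
m(W) = W + W² + 4*W*(-8 + W)² (m(W) = (W² + (4*(W - 2*4)²)*W) + W = (W² + (4*(W - 8)²)*W) + W = (W² + (4*(-8 + W)²)*W) + W = (W² + 4*W*(-8 + W)²) + W = W + W² + 4*W*(-8 + W)²)
h*(m(2) - 10) = -5*(2*(1 + 2 + 4*(-8 + 2)²) - 10) = -5*(2*(1 + 2 + 4*(-6)²) - 10) = -5*(2*(1 + 2 + 4*36) - 10) = -5*(2*(1 + 2 + 144) - 10) = -5*(2*147 - 10) = -5*(294 - 10) = -5*284 = -1420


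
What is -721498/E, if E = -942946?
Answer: 360749/471473 ≈ 0.76515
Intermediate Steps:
-721498/E = -721498/(-942946) = -721498*(-1/942946) = 360749/471473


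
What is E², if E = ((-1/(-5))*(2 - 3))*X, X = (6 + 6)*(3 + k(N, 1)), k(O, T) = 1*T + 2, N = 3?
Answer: 5184/25 ≈ 207.36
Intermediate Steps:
k(O, T) = 2 + T (k(O, T) = T + 2 = 2 + T)
X = 72 (X = (6 + 6)*(3 + (2 + 1)) = 12*(3 + 3) = 12*6 = 72)
E = -72/5 (E = ((-1/(-5))*(2 - 3))*72 = (-1*(-⅕)*(-1))*72 = ((⅕)*(-1))*72 = -⅕*72 = -72/5 ≈ -14.400)
E² = (-72/5)² = 5184/25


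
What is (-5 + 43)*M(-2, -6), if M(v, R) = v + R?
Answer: -304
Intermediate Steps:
M(v, R) = R + v
(-5 + 43)*M(-2, -6) = (-5 + 43)*(-6 - 2) = 38*(-8) = -304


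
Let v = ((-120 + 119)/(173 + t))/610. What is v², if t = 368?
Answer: 1/108906600100 ≈ 9.1822e-12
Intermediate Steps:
v = -1/330010 (v = ((-120 + 119)/(173 + 368))/610 = -1/541*(1/610) = -1*1/541*(1/610) = -1/541*1/610 = -1/330010 ≈ -3.0302e-6)
v² = (-1/330010)² = 1/108906600100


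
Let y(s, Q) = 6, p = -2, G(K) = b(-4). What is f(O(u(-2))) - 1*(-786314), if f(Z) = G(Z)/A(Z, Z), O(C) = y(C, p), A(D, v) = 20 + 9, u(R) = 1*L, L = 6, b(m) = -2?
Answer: 22803104/29 ≈ 7.8631e+5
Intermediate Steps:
G(K) = -2
u(R) = 6 (u(R) = 1*6 = 6)
A(D, v) = 29
O(C) = 6
f(Z) = -2/29
f(O(u(-2))) - 1*(-786314) = -2/29 - 1*(-786314) = -2/29 + 786314 = 22803104/29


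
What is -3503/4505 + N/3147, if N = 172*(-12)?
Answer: -6774087/4725745 ≈ -1.4334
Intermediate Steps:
N = -2064
-3503/4505 + N/3147 = -3503/4505 - 2064/3147 = -3503*1/4505 - 2064*1/3147 = -3503/4505 - 688/1049 = -6774087/4725745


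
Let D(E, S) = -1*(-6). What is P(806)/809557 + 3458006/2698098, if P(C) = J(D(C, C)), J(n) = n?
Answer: 1399734575965/1092132061293 ≈ 1.2817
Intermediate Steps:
D(E, S) = 6
P(C) = 6
P(806)/809557 + 3458006/2698098 = 6/809557 + 3458006/2698098 = 6*(1/809557) + 3458006*(1/2698098) = 6/809557 + 1729003/1349049 = 1399734575965/1092132061293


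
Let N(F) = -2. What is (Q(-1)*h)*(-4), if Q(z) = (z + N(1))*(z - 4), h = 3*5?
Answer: -900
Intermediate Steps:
h = 15
Q(z) = (-4 + z)*(-2 + z) (Q(z) = (z - 2)*(z - 4) = (-2 + z)*(-4 + z) = (-4 + z)*(-2 + z))
(Q(-1)*h)*(-4) = ((8 + (-1)² - 6*(-1))*15)*(-4) = ((8 + 1 + 6)*15)*(-4) = (15*15)*(-4) = 225*(-4) = -900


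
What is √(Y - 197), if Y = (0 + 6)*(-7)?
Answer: I*√239 ≈ 15.46*I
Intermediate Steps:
Y = -42 (Y = 6*(-7) = -42)
√(Y - 197) = √(-42 - 197) = √(-239) = I*√239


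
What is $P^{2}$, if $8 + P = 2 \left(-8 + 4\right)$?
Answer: $256$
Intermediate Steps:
$P = -16$ ($P = -8 + 2 \left(-8 + 4\right) = -8 + 2 \left(-4\right) = -8 - 8 = -16$)
$P^{2} = \left(-16\right)^{2} = 256$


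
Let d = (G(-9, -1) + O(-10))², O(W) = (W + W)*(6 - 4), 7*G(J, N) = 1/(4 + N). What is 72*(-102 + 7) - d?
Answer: -3720361/441 ≈ -8436.2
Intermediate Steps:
G(J, N) = 1/(7*(4 + N))
O(W) = 4*W (O(W) = (2*W)*2 = 4*W)
d = 703921/441 (d = (1/(7*(4 - 1)) + 4*(-10))² = ((⅐)/3 - 40)² = ((⅐)*(⅓) - 40)² = (1/21 - 40)² = (-839/21)² = 703921/441 ≈ 1596.2)
72*(-102 + 7) - d = 72*(-102 + 7) - 1*703921/441 = 72*(-95) - 703921/441 = -6840 - 703921/441 = -3720361/441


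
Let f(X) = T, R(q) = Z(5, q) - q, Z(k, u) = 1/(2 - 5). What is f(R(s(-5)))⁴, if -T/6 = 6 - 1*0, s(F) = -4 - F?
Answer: 1679616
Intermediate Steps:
Z(k, u) = -⅓ (Z(k, u) = 1/(-3) = -⅓)
T = -36 (T = -6*(6 - 1*0) = -6*(6 + 0) = -6*6 = -36)
R(q) = -⅓ - q
f(X) = -36
f(R(s(-5)))⁴ = (-36)⁴ = 1679616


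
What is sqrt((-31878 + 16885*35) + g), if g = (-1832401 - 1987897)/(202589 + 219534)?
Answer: sqrt(99622666948689859)/422123 ≈ 747.72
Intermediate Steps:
g = -3820298/422123 ≈ -9.0502
sqrt((-31878 + 16885*35) + g) = sqrt((-31878 + 16885*35) - 3820298/422123) = sqrt((-31878 + 590975) - 3820298/422123) = sqrt(559097 - 3820298/422123) = sqrt(236003882633/422123) = sqrt(99622666948689859)/422123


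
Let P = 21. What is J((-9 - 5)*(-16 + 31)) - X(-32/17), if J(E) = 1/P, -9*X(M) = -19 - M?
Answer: -662/357 ≈ -1.8543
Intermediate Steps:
X(M) = 19/9 + M/9 (X(M) = -(-19 - M)/9 = 19/9 + M/9)
J(E) = 1/21
J((-9 - 5)*(-16 + 31)) - X(-32/17) = 1/21 - (19/9 + (-32/17)/9) = 1/21 - (19/9 + (-32*1/17)/9) = 1/21 - (19/9 + (⅑)*(-32/17)) = 1/21 - (19/9 - 32/153) = 1/21 - 1*97/51 = 1/21 - 97/51 = -662/357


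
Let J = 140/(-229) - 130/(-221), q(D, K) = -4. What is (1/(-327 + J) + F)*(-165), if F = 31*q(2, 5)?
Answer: 8682762935/424367 ≈ 20461.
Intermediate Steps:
J = -90/3893 (J = 140*(-1/229) - 130*(-1/221) = -140/229 + 10/17 = -90/3893 ≈ -0.023118)
F = -124 (F = 31*(-4) = -124)
(1/(-327 + J) + F)*(-165) = (1/(-327 - 90/3893) - 124)*(-165) = (1/(-1273101/3893) - 124)*(-165) = (-3893/1273101 - 124)*(-165) = -157868417/1273101*(-165) = 8682762935/424367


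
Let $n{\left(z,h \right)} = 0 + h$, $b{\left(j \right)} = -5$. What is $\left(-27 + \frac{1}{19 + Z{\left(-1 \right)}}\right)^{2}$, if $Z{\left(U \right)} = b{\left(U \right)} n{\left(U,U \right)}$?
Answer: $\frac{418609}{576} \approx 726.75$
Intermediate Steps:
$n{\left(z,h \right)} = h$
$Z{\left(U \right)} = - 5 U$
$\left(-27 + \frac{1}{19 + Z{\left(-1 \right)}}\right)^{2} = \left(-27 + \frac{1}{19 - -5}\right)^{2} = \left(-27 + \frac{1}{19 + 5}\right)^{2} = \left(-27 + \frac{1}{24}\right)^{2} = \left(- \frac{647}{24}\right)^{2} = \frac{418609}{576}$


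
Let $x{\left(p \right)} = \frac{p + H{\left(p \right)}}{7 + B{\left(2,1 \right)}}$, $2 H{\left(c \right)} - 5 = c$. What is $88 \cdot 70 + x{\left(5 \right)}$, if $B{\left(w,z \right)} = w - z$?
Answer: $\frac{24645}{4} \approx 6161.3$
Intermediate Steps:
$H{\left(c \right)} = \frac{5}{2} + \frac{c}{2}$
$x{\left(p \right)} = \frac{5}{16} + \frac{3 p}{16}$ ($x{\left(p \right)} = \frac{p + \left(\frac{5}{2} + \frac{p}{2}\right)}{7 + \left(2 - 1\right)} = \frac{\frac{5}{2} + \frac{3 p}{2}}{7 + \left(2 - 1\right)} = \frac{\frac{5}{2} + \frac{3 p}{2}}{7 + 1} = \frac{\frac{5}{2} + \frac{3 p}{2}}{8} = \left(\frac{5}{2} + \frac{3 p}{2}\right) \frac{1}{8} = \frac{5}{16} + \frac{3 p}{16}$)
$88 \cdot 70 + x{\left(5 \right)} = 88 \cdot 70 + \left(\frac{5}{16} + \frac{3}{16} \cdot 5\right) = 6160 + \left(\frac{5}{16} + \frac{15}{16}\right) = 6160 + \frac{5}{4} = \frac{24645}{4}$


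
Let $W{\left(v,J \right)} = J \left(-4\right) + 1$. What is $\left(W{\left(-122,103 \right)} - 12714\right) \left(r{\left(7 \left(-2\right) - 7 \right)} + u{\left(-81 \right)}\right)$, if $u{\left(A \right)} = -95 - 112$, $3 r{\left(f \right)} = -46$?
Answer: $2918125$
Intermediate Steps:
$r{\left(f \right)} = - \frac{46}{3}$ ($r{\left(f \right)} = \frac{1}{3} \left(-46\right) = - \frac{46}{3}$)
$u{\left(A \right)} = -207$ ($u{\left(A \right)} = -95 - 112 = -207$)
$W{\left(v,J \right)} = 1 - 4 J$ ($W{\left(v,J \right)} = - 4 J + 1 = 1 - 4 J$)
$\left(W{\left(-122,103 \right)} - 12714\right) \left(r{\left(7 \left(-2\right) - 7 \right)} + u{\left(-81 \right)}\right) = \left(\left(1 - 412\right) - 12714\right) \left(- \frac{46}{3} - 207\right) = \left(\left(1 - 412\right) - 12714\right) \left(- \frac{667}{3}\right) = \left(-411 - 12714\right) \left(- \frac{667}{3}\right) = \left(-13125\right) \left(- \frac{667}{3}\right) = 2918125$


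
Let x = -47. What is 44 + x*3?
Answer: -97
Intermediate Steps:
44 + x*3 = 44 - 47*3 = 44 - 141 = -97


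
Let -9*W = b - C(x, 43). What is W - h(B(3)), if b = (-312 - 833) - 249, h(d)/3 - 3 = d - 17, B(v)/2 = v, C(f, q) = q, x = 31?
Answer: 551/3 ≈ 183.67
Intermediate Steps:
B(v) = 2*v
h(d) = -42 + 3*d (h(d) = 9 + 3*(d - 17) = 9 + 3*(-17 + d) = 9 + (-51 + 3*d) = -42 + 3*d)
b = -1394 (b = -1145 - 249 = -1394)
W = 479/3 (W = -(-1394 - 1*43)/9 = -(-1394 - 43)/9 = -1/9*(-1437) = 479/3 ≈ 159.67)
W - h(B(3)) = 479/3 - (-42 + 3*(2*3)) = 479/3 - (-42 + 3*6) = 479/3 - (-42 + 18) = 479/3 - 1*(-24) = 479/3 + 24 = 551/3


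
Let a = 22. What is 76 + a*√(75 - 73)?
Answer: 76 + 22*√2 ≈ 107.11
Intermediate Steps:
76 + a*√(75 - 73) = 76 + 22*√(75 - 73) = 76 + 22*√2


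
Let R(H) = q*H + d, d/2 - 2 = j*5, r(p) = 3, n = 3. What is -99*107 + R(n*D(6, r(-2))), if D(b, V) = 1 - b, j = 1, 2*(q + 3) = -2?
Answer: -10519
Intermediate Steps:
q = -4 (q = -3 + (½)*(-2) = -3 - 1 = -4)
d = 14 (d = 4 + 2*(1*5) = 4 + 2*5 = 4 + 10 = 14)
R(H) = 14 - 4*H (R(H) = -4*H + 14 = 14 - 4*H)
-99*107 + R(n*D(6, r(-2))) = -99*107 + (14 - 12*(1 - 1*6)) = -10593 + (14 - 12*(1 - 6)) = -10593 + (14 - 12*(-5)) = -10593 + (14 - 4*(-15)) = -10593 + (14 + 60) = -10593 + 74 = -10519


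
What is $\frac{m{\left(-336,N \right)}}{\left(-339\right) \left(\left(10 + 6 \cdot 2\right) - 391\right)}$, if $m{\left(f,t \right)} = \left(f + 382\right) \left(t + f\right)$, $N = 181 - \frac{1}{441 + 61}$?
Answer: $- \frac{596551}{10465947} \approx -0.056999$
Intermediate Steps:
$N = \frac{90861}{502}$ ($N = 181 - \frac{1}{502} = \frac{90861}{502} \approx 181.0$)
$m{\left(f,t \right)} = \left(382 + f\right) \left(f + t\right)$
$\frac{m{\left(-336,N \right)}}{\left(-339\right) \left(\left(10 + 6 \cdot 2\right) - 391\right)} = \frac{\left(-336\right)^{2} + 382 \left(-336\right) + 382 \cdot \frac{90861}{502} - \frac{15264648}{251}}{\left(-339\right) \left(\left(10 + 6 \cdot 2\right) - 391\right)} = \frac{112896 - 128352 + \frac{17354451}{251} - \frac{15264648}{251}}{\left(-339\right) \left(\left(10 + 12\right) - 391\right)} = - \frac{1789653}{251 \left(- 339 \left(22 - 391\right)\right)} = - \frac{1789653}{251 \left(\left(-339\right) \left(-369\right)\right)} = - \frac{1789653}{251 \cdot 125091} = \left(- \frac{1789653}{251}\right) \frac{1}{125091} = - \frac{596551}{10465947}$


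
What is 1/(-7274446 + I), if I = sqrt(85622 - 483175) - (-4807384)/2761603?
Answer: -55478193637893595062/403573030252170892665365693 - 7626451129609*I*sqrt(397553)/403573030252170892665365693 ≈ -1.3747e-7 - 1.1915e-11*I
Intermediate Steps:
I = 4807384/2761603 + I*sqrt(397553) (I = sqrt(-397553) - (-4807384)/2761603 = I*sqrt(397553) - 1*(-4807384/2761603) = I*sqrt(397553) + 4807384/2761603 = 4807384/2761603 + I*sqrt(397553) ≈ 1.7408 + 630.52*I)
1/(-7274446 + I) = 1/(-7274446 + (4807384/2761603 + I*sqrt(397553))) = 1/(-20089127089554/2761603 + I*sqrt(397553))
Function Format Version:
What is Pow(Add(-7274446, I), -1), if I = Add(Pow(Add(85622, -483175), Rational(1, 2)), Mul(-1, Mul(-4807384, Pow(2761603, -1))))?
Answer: Add(Rational(-55478193637893595062, 403573030252170892665365693), Mul(Rational(-7626451129609, 403573030252170892665365693), I, Pow(397553, Rational(1, 2)))) ≈ Add(-1.3747e-7, Mul(-1.1915e-11, I))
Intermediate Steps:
I = Add(Rational(4807384, 2761603), Mul(I, Pow(397553, Rational(1, 2)))) (I = Add(Pow(-397553, Rational(1, 2)), Mul(-1, Mul(-4807384, Rational(1, 2761603)))) = Add(Mul(I, Pow(397553, Rational(1, 2))), Mul(-1, Rational(-4807384, 2761603))) = Add(Mul(I, Pow(397553, Rational(1, 2))), Rational(4807384, 2761603)) = Add(Rational(4807384, 2761603), Mul(I, Pow(397553, Rational(1, 2)))) ≈ Add(1.7408, Mul(630.52, I)))
Pow(Add(-7274446, I), -1) = Pow(Add(-7274446, Add(Rational(4807384, 2761603), Mul(I, Pow(397553, Rational(1, 2))))), -1) = Pow(Add(Rational(-20089127089554, 2761603), Mul(I, Pow(397553, Rational(1, 2)))), -1)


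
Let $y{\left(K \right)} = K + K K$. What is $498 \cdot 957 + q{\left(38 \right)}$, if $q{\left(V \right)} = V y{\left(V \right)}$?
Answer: $532902$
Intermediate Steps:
$y{\left(K \right)} = K + K^{2}$
$q{\left(V \right)} = V^{2} \left(1 + V\right)$ ($q{\left(V \right)} = V V \left(1 + V\right) = V^{2} \left(1 + V\right)$)
$498 \cdot 957 + q{\left(38 \right)} = 498 \cdot 957 + 38^{2} \left(1 + 38\right) = 476586 + 1444 \cdot 39 = 476586 + 56316 = 532902$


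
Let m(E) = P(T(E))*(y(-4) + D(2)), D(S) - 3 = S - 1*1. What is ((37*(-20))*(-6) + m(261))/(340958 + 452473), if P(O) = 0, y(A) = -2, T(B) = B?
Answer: 1480/264477 ≈ 0.0055960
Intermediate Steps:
D(S) = 2 + S (D(S) = 3 + (S - 1*1) = 3 + (S - 1) = 3 + (-1 + S) = 2 + S)
m(E) = 0 (m(E) = 0*(-2 + (2 + 2)) = 0*(-2 + 4) = 0*2 = 0)
((37*(-20))*(-6) + m(261))/(340958 + 452473) = ((37*(-20))*(-6) + 0)/(340958 + 452473) = (-740*(-6) + 0)/793431 = (4440 + 0)*(1/793431) = 4440*(1/793431) = 1480/264477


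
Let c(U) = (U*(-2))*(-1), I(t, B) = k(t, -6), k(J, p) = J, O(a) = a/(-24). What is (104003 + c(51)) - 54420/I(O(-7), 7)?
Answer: -577345/7 ≈ -82478.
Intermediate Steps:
O(a) = -a/24 (O(a) = a*(-1/24) = -a/24)
I(t, B) = t
c(U) = 2*U (c(U) = -2*U*(-1) = 2*U)
(104003 + c(51)) - 54420/I(O(-7), 7) = (104003 + 2*51) - 54420/((-1/24*(-7))) = (104003 + 102) - 54420/7/24 = 104105 - 54420*24/7 = 104105 - 1306080/7 = -577345/7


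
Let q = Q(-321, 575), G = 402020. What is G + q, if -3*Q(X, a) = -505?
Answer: 1206565/3 ≈ 4.0219e+5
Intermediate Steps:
Q(X, a) = 505/3 (Q(X, a) = -⅓*(-505) = 505/3)
q = 505/3 ≈ 168.33
G + q = 402020 + 505/3 = 1206565/3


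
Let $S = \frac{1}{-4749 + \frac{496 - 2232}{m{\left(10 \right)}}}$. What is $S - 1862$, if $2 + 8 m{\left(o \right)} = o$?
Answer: $- \frac{12075071}{6485} \approx -1862.0$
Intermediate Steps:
$m{\left(o \right)} = - \frac{1}{4} + \frac{o}{8}$
$S = - \frac{1}{6485}$ ($S = \frac{1}{-4749 + \frac{496 - 2232}{- \frac{1}{4} + \frac{1}{8} \cdot 10}} = \frac{1}{-4749 - \frac{1736}{- \frac{1}{4} + \frac{5}{4}}} = \frac{1}{-4749 - \frac{1736}{1}} = \frac{1}{-4749 - 1736} = \frac{1}{-6485} = - \frac{1}{6485} \approx -0.0001542$)
$S - 1862 = - \frac{1}{6485} - 1862 = - \frac{12075071}{6485}$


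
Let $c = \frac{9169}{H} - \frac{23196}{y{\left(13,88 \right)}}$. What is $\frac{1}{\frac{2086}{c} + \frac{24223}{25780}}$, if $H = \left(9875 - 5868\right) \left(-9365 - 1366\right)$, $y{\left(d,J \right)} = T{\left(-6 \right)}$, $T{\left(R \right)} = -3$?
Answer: $\frac{1714211006877100}{2073153500338657} \approx 0.82686$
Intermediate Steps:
$y{\left(d,J \right)} = -3$
$H = -42999117$ ($H = 4007 \left(-10731\right) = -42999117$)
$c = \frac{332469163475}{42999117}$ ($c = \frac{9169}{-42999117} - \frac{23196}{-3} = 9169 \left(- \frac{1}{42999117}\right) - -7732 = - \frac{9169}{42999117} + 7732 = \frac{332469163475}{42999117} \approx 7732.0$)
$\frac{1}{\frac{2086}{c} + \frac{24223}{25780}} = \frac{1}{\frac{2086}{\frac{332469163475}{42999117}} + \frac{24223}{25780}} = \frac{1}{2086 \cdot \frac{42999117}{332469163475} + 24223 \cdot \frac{1}{25780}} = \frac{1}{\frac{89696158062}{332469163475} + \frac{24223}{25780}} = \frac{1}{\frac{2073153500338657}{1714211006877100}} = \frac{1714211006877100}{2073153500338657}$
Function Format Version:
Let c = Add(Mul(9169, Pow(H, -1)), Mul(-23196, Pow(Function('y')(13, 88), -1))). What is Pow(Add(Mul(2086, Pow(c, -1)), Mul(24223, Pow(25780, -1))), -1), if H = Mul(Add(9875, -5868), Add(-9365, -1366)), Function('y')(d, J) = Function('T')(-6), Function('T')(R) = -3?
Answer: Rational(1714211006877100, 2073153500338657) ≈ 0.82686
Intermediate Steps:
Function('y')(d, J) = -3
H = -42999117 (H = Mul(4007, -10731) = -42999117)
c = Rational(332469163475, 42999117) (c = Add(Mul(9169, Pow(-42999117, -1)), Mul(-23196, Pow(-3, -1))) = Add(Mul(9169, Rational(-1, 42999117)), Mul(-23196, Rational(-1, 3))) = Add(Rational(-9169, 42999117), 7732) = Rational(332469163475, 42999117) ≈ 7732.0)
Pow(Add(Mul(2086, Pow(c, -1)), Mul(24223, Pow(25780, -1))), -1) = Pow(Add(Mul(2086, Pow(Rational(332469163475, 42999117), -1)), Mul(24223, Pow(25780, -1))), -1) = Pow(Add(Mul(2086, Rational(42999117, 332469163475)), Mul(24223, Rational(1, 25780))), -1) = Pow(Add(Rational(89696158062, 332469163475), Rational(24223, 25780)), -1) = Pow(Rational(2073153500338657, 1714211006877100), -1) = Rational(1714211006877100, 2073153500338657)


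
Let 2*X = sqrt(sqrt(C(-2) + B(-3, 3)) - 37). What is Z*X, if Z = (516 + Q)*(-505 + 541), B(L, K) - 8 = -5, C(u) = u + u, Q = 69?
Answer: 10530*sqrt(-37 + I) ≈ 865.48 + 64057.0*I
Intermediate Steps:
C(u) = 2*u
B(L, K) = 3 (B(L, K) = 8 - 5 = 3)
Z = 21060 (Z = (516 + 69)*(-505 + 541) = 585*36 = 21060)
X = sqrt(-37 + I)/2 (X = sqrt(sqrt(2*(-2) + 3) - 37)/2 = sqrt(sqrt(-4 + 3) - 37)/2 = sqrt(sqrt(-1) - 37)/2 = sqrt(I - 37)/2 = sqrt(-37 + I)/2 ≈ 0.041096 + 3.0417*I)
Z*X = 21060*(sqrt(-37 + I)/2) = 10530*sqrt(-37 + I)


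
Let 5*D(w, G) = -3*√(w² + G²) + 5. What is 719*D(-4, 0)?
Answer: -5033/5 ≈ -1006.6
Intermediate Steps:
D(w, G) = 1 - 3*√(G² + w²)/5 (D(w, G) = (-3*√(w² + G²) + 5)/5 = (-3*√(G² + w²) + 5)/5 = (5 - 3*√(G² + w²))/5 = 1 - 3*√(G² + w²)/5)
719*D(-4, 0) = 719*(1 - 3*√(0² + (-4)²)/5) = 719*(1 - 3*√(0 + 16)/5) = 719*(1 - 3*√16/5) = 719*(1 - ⅗*4) = 719*(1 - 12/5) = 719*(-7/5) = -5033/5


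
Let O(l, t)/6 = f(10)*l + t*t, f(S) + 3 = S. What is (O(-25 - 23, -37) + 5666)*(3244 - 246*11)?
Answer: 6382832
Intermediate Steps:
f(S) = -3 + S
O(l, t) = 6*t² + 42*l (O(l, t) = 6*((-3 + 10)*l + t*t) = 6*(7*l + t²) = 6*(t² + 7*l) = 6*t² + 42*l)
(O(-25 - 23, -37) + 5666)*(3244 - 246*11) = ((6*(-37)² + 42*(-25 - 23)) + 5666)*(3244 - 246*11) = ((6*1369 + 42*(-48)) + 5666)*(3244 - 2706) = ((8214 - 2016) + 5666)*538 = (6198 + 5666)*538 = 11864*538 = 6382832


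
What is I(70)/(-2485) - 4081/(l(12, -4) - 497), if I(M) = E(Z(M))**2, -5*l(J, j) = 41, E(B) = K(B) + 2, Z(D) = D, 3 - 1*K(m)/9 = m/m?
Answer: 9939205/1255422 ≈ 7.9170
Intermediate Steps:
K(m) = 18 (K(m) = 27 - 9*m/m = 27 - 9*1 = 27 - 9 = 18)
E(B) = 20 (E(B) = 18 + 2 = 20)
l(J, j) = -41/5 (l(J, j) = -1/5*41 = -41/5)
I(M) = 400 (I(M) = 20**2 = 400)
I(70)/(-2485) - 4081/(l(12, -4) - 497) = 400/(-2485) - 4081/(-41/5 - 497) = 400*(-1/2485) - 4081/(-2526/5) = -80/497 - 4081*(-5/2526) = -80/497 + 20405/2526 = 9939205/1255422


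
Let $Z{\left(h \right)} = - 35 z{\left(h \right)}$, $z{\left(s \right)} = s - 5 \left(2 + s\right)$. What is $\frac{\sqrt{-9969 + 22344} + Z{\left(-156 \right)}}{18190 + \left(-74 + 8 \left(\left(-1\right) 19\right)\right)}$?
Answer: $- \frac{10745}{8982} + \frac{5 \sqrt{55}}{5988} \approx -1.1901$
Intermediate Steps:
$z{\left(s \right)} = -10 - 4 s$ ($z{\left(s \right)} = s - \left(10 + 5 s\right) = -10 - 4 s$)
$Z{\left(h \right)} = 350 + 140 h$ ($Z{\left(h \right)} = - 35 \left(-10 - 4 h\right) = 350 + 140 h$)
$\frac{\sqrt{-9969 + 22344} + Z{\left(-156 \right)}}{18190 + \left(-74 + 8 \left(\left(-1\right) 19\right)\right)} = \frac{\sqrt{-9969 + 22344} + \left(350 + 140 \left(-156\right)\right)}{18190 + \left(-74 + 8 \left(\left(-1\right) 19\right)\right)} = \frac{\sqrt{12375} + \left(350 - 21840\right)}{18190 + \left(-74 + 8 \left(-19\right)\right)} = \frac{15 \sqrt{55} - 21490}{18190 - 226} = \frac{-21490 + 15 \sqrt{55}}{18190 - 226} = \frac{-21490 + 15 \sqrt{55}}{17964} = \left(-21490 + 15 \sqrt{55}\right) \frac{1}{17964} = - \frac{10745}{8982} + \frac{5 \sqrt{55}}{5988}$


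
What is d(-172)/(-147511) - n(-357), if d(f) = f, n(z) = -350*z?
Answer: -18431499278/147511 ≈ -1.2495e+5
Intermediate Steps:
d(-172)/(-147511) - n(-357) = -172/(-147511) - (-350)*(-357) = -172*(-1/147511) - 1*124950 = 172/147511 - 124950 = -18431499278/147511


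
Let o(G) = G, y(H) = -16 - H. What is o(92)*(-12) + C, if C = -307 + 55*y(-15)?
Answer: -1466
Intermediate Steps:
C = -362 (C = -307 + 55*(-16 - 1*(-15)) = -307 + 55*(-16 + 15) = -307 + 55*(-1) = -307 - 55 = -362)
o(92)*(-12) + C = 92*(-12) - 362 = -1104 - 362 = -1466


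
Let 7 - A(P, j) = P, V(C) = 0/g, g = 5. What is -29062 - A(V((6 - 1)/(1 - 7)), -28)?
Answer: -29069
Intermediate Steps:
V(C) = 0 (V(C) = 0/5 = 0*(⅕) = 0)
A(P, j) = 7 - P
-29062 - A(V((6 - 1)/(1 - 7)), -28) = -29062 - (7 - 1*0) = -29062 - (7 + 0) = -29062 - 1*7 = -29062 - 7 = -29069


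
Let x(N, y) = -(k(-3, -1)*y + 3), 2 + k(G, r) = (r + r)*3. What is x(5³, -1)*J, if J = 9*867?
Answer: -85833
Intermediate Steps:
J = 7803
k(G, r) = -2 + 6*r (k(G, r) = -2 + (r + r)*3 = -2 + (2*r)*3 = -2 + 6*r)
x(N, y) = -3 + 8*y (x(N, y) = -((-2 + 6*(-1))*y + 3) = -((-2 - 6)*y + 3) = -(-8*y + 3) = -(3 - 8*y) = -3 + 8*y)
x(5³, -1)*J = (-3 + 8*(-1))*7803 = (-3 - 8)*7803 = -11*7803 = -85833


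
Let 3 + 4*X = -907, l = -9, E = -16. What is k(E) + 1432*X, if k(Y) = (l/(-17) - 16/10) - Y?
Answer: -27690031/85 ≈ -3.2577e+5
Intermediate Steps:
X = -455/2 (X = -¾ + (¼)*(-907) = -¾ - 907/4 = -455/2 ≈ -227.50)
k(Y) = -91/85 - Y (k(Y) = (-9/(-17) - 16/10) - Y = (-9*(-1/17) - 16*⅒) - Y = (9/17 - 8/5) - Y = -91/85 - Y)
k(E) + 1432*X = (-91/85 - 1*(-16)) + 1432*(-455/2) = (-91/85 + 16) - 325780 = 1269/85 - 325780 = -27690031/85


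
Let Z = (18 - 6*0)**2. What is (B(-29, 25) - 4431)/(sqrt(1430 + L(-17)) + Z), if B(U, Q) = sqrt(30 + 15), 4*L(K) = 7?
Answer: -1914192/138059 - 2*sqrt(28635)/138059 + 1296*sqrt(5)/138059 + 2954*sqrt(5727)/138059 ≈ -12.227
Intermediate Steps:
L(K) = 7/4 (L(K) = (1/4)*7 = 7/4)
Z = 324 (Z = (18 + 0)**2 = 18**2 = 324)
B(U, Q) = 3*sqrt(5) (B(U, Q) = sqrt(45) = 3*sqrt(5))
(B(-29, 25) - 4431)/(sqrt(1430 + L(-17)) + Z) = (3*sqrt(5) - 4431)/(sqrt(1430 + 7/4) + 324) = (-4431 + 3*sqrt(5))/(sqrt(5727/4) + 324) = (-4431 + 3*sqrt(5))/(sqrt(5727)/2 + 324) = (-4431 + 3*sqrt(5))/(324 + sqrt(5727)/2)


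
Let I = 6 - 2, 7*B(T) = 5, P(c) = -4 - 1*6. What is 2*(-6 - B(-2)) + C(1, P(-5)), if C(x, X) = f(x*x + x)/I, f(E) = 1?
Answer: -369/28 ≈ -13.179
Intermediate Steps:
P(c) = -10 (P(c) = -4 - 6 = -10)
B(T) = 5/7 (B(T) = (⅐)*5 = 5/7)
I = 4
C(x, X) = ¼ (C(x, X) = 1/4 = 1*(¼) = ¼)
2*(-6 - B(-2)) + C(1, P(-5)) = 2*(-6 - 1*5/7) + ¼ = 2*(-6 - 5/7) + ¼ = 2*(-47/7) + ¼ = -94/7 + ¼ = -369/28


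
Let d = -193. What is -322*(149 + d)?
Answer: 14168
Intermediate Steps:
-322*(149 + d) = -322*(149 - 193) = -322*(-44) = 14168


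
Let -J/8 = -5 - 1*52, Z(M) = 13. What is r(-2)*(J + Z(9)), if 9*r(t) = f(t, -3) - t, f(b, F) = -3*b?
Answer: 3752/9 ≈ 416.89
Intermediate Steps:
r(t) = -4*t/9 (r(t) = (-3*t - t)/9 = (-4*t)/9 = -4*t/9)
J = 456 (J = -8*(-5 - 1*52) = -8*(-5 - 52) = -8*(-57) = 456)
r(-2)*(J + Z(9)) = (-4/9*(-2))*(456 + 13) = (8/9)*469 = 3752/9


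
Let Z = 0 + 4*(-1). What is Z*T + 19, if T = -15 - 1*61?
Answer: 323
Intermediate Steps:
Z = -4 (Z = 0 - 4 = -4)
T = -76 (T = -15 - 61 = -76)
Z*T + 19 = -4*(-76) + 19 = 304 + 19 = 323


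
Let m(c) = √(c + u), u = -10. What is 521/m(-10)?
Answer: -521*I*√5/10 ≈ -116.5*I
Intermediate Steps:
m(c) = √(-10 + c) (m(c) = √(c - 10) = √(-10 + c))
521/m(-10) = 521/(√(-10 - 10)) = 521/(√(-20)) = 521/((2*I*√5)) = 521*(-I*√5/10) = -521*I*√5/10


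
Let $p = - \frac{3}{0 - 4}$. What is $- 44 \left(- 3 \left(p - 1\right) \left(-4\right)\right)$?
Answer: $132$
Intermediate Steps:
$p = \frac{3}{4}$ ($p = - \frac{3}{-4} = \left(-3\right) \left(- \frac{1}{4}\right) = \frac{3}{4} \approx 0.75$)
$- 44 \left(- 3 \left(p - 1\right) \left(-4\right)\right) = - 44 \left(- 3 \left(\frac{3}{4} - 1\right) \left(-4\right)\right) = - 44 \left(- 3 \left(\left(- \frac{1}{4}\right) \left(-4\right)\right)\right) = - 44 \left(\left(-3\right) 1\right) = \left(-44\right) \left(-3\right) = 132$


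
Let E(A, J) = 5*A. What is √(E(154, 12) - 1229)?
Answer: 3*I*√51 ≈ 21.424*I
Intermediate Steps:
√(E(154, 12) - 1229) = √(5*154 - 1229) = √(770 - 1229) = √(-459) = 3*I*√51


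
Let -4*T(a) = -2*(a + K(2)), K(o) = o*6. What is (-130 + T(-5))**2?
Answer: 64009/4 ≈ 16002.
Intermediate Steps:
K(o) = 6*o
T(a) = 6 + a/2 (T(a) = -(-1)*(a + 6*2)/2 = -(-1)*(a + 12)/2 = -(-1)*(12 + a)/2 = -(-24 - 2*a)/4 = 6 + a/2)
(-130 + T(-5))**2 = (-130 + (6 + (1/2)*(-5)))**2 = (-130 + (6 - 5/2))**2 = (-130 + 7/2)**2 = (-253/2)**2 = 64009/4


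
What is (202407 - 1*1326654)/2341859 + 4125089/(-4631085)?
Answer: -14866860218446/10845348087015 ≈ -1.3708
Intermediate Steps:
(202407 - 1*1326654)/2341859 + 4125089/(-4631085) = (202407 - 1326654)*(1/2341859) + 4125089*(-1/4631085) = -1124247*1/2341859 - 4125089/4631085 = -1124247/2341859 - 4125089/4631085 = -14866860218446/10845348087015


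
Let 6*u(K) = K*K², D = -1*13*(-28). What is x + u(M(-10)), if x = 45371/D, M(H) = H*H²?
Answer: -181999863887/1092 ≈ -1.6667e+8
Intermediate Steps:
M(H) = H³
D = 364 (D = -13*(-28) = 364)
u(K) = K³/6 (u(K) = (K*K²)/6 = K³/6)
x = 45371/364 ≈ 124.65
x + u(M(-10)) = 45371/364 + ((-10)³)³/6 = 45371/364 + (⅙)*(-1000)³ = 45371/364 + (⅙)*(-1000000000) = 45371/364 - 500000000/3 = -181999863887/1092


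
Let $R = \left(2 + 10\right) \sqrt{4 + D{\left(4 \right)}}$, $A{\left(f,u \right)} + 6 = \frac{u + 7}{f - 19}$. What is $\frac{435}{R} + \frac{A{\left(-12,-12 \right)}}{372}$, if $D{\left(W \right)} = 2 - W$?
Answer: $- \frac{181}{11532} + \frac{145 \sqrt{2}}{8} \approx 25.617$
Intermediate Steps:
$A{\left(f,u \right)} = -6 + \frac{7 + u}{-19 + f}$ ($A{\left(f,u \right)} = -6 + \frac{u + 7}{f - 19} = -6 + \frac{7 + u}{-19 + f}$)
$R = 12 \sqrt{2}$ ($R = \left(2 + 10\right) \sqrt{4 + \left(2 - 4\right)} = 12 \sqrt{4 + \left(2 - 4\right)} = 12 \sqrt{4 - 2} = 12 \sqrt{2} \approx 16.971$)
$\frac{435}{R} + \frac{A{\left(-12,-12 \right)}}{372} = \frac{435}{12 \sqrt{2}} + \frac{\frac{1}{-19 - 12} \left(121 - 12 - -72\right)}{372} = 435 \frac{\sqrt{2}}{24} + \frac{121 - 12 + 72}{-31} \cdot \frac{1}{372} = \frac{145 \sqrt{2}}{8} + \left(- \frac{1}{31}\right) 181 \cdot \frac{1}{372} = \frac{145 \sqrt{2}}{8} - \frac{181}{11532} = - \frac{181}{11532} + \frac{145 \sqrt{2}}{8}$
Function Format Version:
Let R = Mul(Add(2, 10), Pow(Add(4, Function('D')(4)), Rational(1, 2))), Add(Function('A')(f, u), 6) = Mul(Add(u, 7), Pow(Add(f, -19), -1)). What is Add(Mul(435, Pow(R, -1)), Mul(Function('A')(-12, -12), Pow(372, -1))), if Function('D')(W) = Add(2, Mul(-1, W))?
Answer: Add(Rational(-181, 11532), Mul(Rational(145, 8), Pow(2, Rational(1, 2)))) ≈ 25.617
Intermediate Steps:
Function('A')(f, u) = Add(-6, Mul(Pow(Add(-19, f), -1), Add(7, u))) (Function('A')(f, u) = Add(-6, Mul(Add(u, 7), Pow(Add(f, -19), -1))) = Add(-6, Mul(Add(7, u), Pow(Add(-19, f), -1))) = Add(-6, Mul(Pow(Add(-19, f), -1), Add(7, u))))
R = Mul(12, Pow(2, Rational(1, 2))) (R = Mul(Add(2, 10), Pow(Add(4, Add(2, Mul(-1, 4))), Rational(1, 2))) = Mul(12, Pow(Add(4, Add(2, -4)), Rational(1, 2))) = Mul(12, Pow(Add(4, -2), Rational(1, 2))) = Mul(12, Pow(2, Rational(1, 2))) ≈ 16.971)
Add(Mul(435, Pow(R, -1)), Mul(Function('A')(-12, -12), Pow(372, -1))) = Add(Mul(435, Pow(Mul(12, Pow(2, Rational(1, 2))), -1)), Mul(Mul(Pow(Add(-19, -12), -1), Add(121, -12, Mul(-6, -12))), Pow(372, -1))) = Add(Mul(435, Mul(Rational(1, 24), Pow(2, Rational(1, 2)))), Mul(Mul(Pow(-31, -1), Add(121, -12, 72)), Rational(1, 372))) = Add(Mul(Rational(145, 8), Pow(2, Rational(1, 2))), Mul(Mul(Rational(-1, 31), 181), Rational(1, 372))) = Add(Mul(Rational(145, 8), Pow(2, Rational(1, 2))), Mul(Rational(-181, 31), Rational(1, 372))) = Add(Mul(Rational(145, 8), Pow(2, Rational(1, 2))), Rational(-181, 11532)) = Add(Rational(-181, 11532), Mul(Rational(145, 8), Pow(2, Rational(1, 2))))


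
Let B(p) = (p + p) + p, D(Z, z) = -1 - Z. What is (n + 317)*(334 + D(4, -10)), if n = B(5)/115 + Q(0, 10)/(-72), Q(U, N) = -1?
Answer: 172787839/1656 ≈ 1.0434e+5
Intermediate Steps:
B(p) = 3*p (B(p) = 2*p + p = 3*p)
n = 239/1656 (n = (3*5)/115 - 1/(-72) = 15*(1/115) - 1*(-1/72) = 3/23 + 1/72 = 239/1656 ≈ 0.14432)
(n + 317)*(334 + D(4, -10)) = (239/1656 + 317)*(334 + (-1 - 1*4)) = 525191*(334 + (-1 - 4))/1656 = 525191*(334 - 5)/1656 = (525191/1656)*329 = 172787839/1656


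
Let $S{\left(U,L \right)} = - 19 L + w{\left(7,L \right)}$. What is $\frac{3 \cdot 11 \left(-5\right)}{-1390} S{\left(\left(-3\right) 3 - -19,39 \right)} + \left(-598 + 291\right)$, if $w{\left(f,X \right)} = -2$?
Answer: $- \frac{109865}{278} \approx -395.2$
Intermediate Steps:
$S{\left(U,L \right)} = -2 - 19 L$ ($S{\left(U,L \right)} = - 19 L - 2 = -2 - 19 L$)
$\frac{3 \cdot 11 \left(-5\right)}{-1390} S{\left(\left(-3\right) 3 - -19,39 \right)} + \left(-598 + 291\right) = \frac{3 \cdot 11 \left(-5\right)}{-1390} \left(-2 - 741\right) + \left(-598 + 291\right) = 33 \left(-5\right) \left(- \frac{1}{1390}\right) \left(-2 - 741\right) - 307 = \left(-165\right) \left(- \frac{1}{1390}\right) \left(-743\right) - 307 = \frac{33}{278} \left(-743\right) - 307 = - \frac{24519}{278} - 307 = - \frac{109865}{278}$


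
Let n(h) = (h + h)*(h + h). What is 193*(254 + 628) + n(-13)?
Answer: 170902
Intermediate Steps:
n(h) = 4*h² (n(h) = (2*h)*(2*h) = 4*h²)
193*(254 + 628) + n(-13) = 193*(254 + 628) + 4*(-13)² = 193*882 + 4*169 = 170226 + 676 = 170902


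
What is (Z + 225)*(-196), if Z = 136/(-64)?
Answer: -87367/2 ≈ -43684.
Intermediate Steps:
Z = -17/8 (Z = 136*(-1/64) = -17/8 ≈ -2.1250)
(Z + 225)*(-196) = (-17/8 + 225)*(-196) = (1783/8)*(-196) = -87367/2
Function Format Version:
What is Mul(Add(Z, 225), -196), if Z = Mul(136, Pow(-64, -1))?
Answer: Rational(-87367, 2) ≈ -43684.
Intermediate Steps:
Z = Rational(-17, 8) (Z = Mul(136, Rational(-1, 64)) = Rational(-17, 8) ≈ -2.1250)
Mul(Add(Z, 225), -196) = Mul(Add(Rational(-17, 8), 225), -196) = Mul(Rational(1783, 8), -196) = Rational(-87367, 2)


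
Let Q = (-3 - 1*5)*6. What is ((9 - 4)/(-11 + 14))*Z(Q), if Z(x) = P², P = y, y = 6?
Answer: 60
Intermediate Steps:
P = 6
Q = -48 (Q = (-3 - 5)*6 = -8*6 = -48)
Z(x) = 36 (Z(x) = 6² = 36)
((9 - 4)/(-11 + 14))*Z(Q) = ((9 - 4)/(-11 + 14))*36 = (5/3)*36 = 60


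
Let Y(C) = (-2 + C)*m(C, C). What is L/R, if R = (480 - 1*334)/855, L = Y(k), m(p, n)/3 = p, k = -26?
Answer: 933660/73 ≈ 12790.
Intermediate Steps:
m(p, n) = 3*p
Y(C) = 3*C*(-2 + C) (Y(C) = (-2 + C)*(3*C) = 3*C*(-2 + C))
L = 2184 (L = 3*(-26)*(-2 - 26) = 3*(-26)*(-28) = 2184)
R = 146/855 (R = (480 - 334)*(1/855) = 146*(1/855) = 146/855 ≈ 0.17076)
L/R = 2184/(146/855) = 2184*(855/146) = 933660/73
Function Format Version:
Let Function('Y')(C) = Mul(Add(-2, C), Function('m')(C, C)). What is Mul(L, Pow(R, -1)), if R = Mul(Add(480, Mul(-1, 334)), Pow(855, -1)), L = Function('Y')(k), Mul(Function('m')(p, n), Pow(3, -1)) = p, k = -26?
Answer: Rational(933660, 73) ≈ 12790.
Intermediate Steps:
Function('m')(p, n) = Mul(3, p)
Function('Y')(C) = Mul(3, C, Add(-2, C)) (Function('Y')(C) = Mul(Add(-2, C), Mul(3, C)) = Mul(3, C, Add(-2, C)))
L = 2184 (L = Mul(3, -26, Add(-2, -26)) = Mul(3, -26, -28) = 2184)
R = Rational(146, 855) (R = Mul(Add(480, -334), Rational(1, 855)) = Mul(146, Rational(1, 855)) = Rational(146, 855) ≈ 0.17076)
Mul(L, Pow(R, -1)) = Mul(2184, Pow(Rational(146, 855), -1)) = Mul(2184, Rational(855, 146)) = Rational(933660, 73)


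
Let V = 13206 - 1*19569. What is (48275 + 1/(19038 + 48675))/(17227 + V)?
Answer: 116744467/26272644 ≈ 4.4436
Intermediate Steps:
V = -6363 (V = 13206 - 19569 = -6363)
(48275 + 1/(19038 + 48675))/(17227 + V) = (48275 + 1/(19038 + 48675))/(17227 - 6363) = (48275 + 1/67713)/10864 = (48275 + 1/67713)*(1/10864) = (3268845076/67713)*(1/10864) = 116744467/26272644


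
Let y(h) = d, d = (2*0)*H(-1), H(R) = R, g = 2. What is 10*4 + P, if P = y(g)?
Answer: 40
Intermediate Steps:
d = 0 (d = (2*0)*(-1) = 0*(-1) = 0)
y(h) = 0
P = 0
10*4 + P = 10*4 + 0 = 40 + 0 = 40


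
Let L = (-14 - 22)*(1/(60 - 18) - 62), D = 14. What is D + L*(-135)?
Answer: -2108332/7 ≈ -3.0119e+5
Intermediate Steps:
L = 15618/7 (L = -36*(1/42 - 62) = -36*(-2603/42) = 15618/7 ≈ 2231.1)
D + L*(-135) = 14 + (15618/7)*(-135) = 14 - 2108430/7 = -2108332/7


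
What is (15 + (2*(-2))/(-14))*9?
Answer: 963/7 ≈ 137.57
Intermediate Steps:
(15 + (2*(-2))/(-14))*9 = (15 - 4*(-1/14))*9 = (15 + 2/7)*9 = (107/7)*9 = 963/7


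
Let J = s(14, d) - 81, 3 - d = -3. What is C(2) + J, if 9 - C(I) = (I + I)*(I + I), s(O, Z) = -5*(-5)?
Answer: -63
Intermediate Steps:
d = 6 (d = 3 - 1*(-3) = 3 + 3 = 6)
s(O, Z) = 25
J = -56 (J = 25 - 81 = -56)
C(I) = 9 - 4*I**2 (C(I) = 9 - (I + I)*(I + I) = 9 - 2*I*2*I = 9 - 4*I**2)
C(2) + J = (9 - 4*2**2) - 56 = (9 - 4*4) - 56 = (9 - 16) - 56 = -7 - 56 = -63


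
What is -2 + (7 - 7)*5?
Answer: -2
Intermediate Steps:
-2 + (7 - 7)*5 = -2 + 0*5 = -2 + 0 = -2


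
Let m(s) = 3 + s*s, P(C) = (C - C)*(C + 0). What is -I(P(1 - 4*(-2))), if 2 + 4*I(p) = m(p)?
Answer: -¼ ≈ -0.25000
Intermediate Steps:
P(C) = 0 (P(C) = 0*C = 0)
m(s) = 3 + s²
I(p) = ¼ + p²/4 (I(p) = -½ + (3 + p²)/4 = -½ + (¾ + p²/4) = ¼ + p²/4)
-I(P(1 - 4*(-2))) = -(¼ + (¼)*0²) = -(¼ + (¼)*0) = -(¼ + 0) = -1*¼ = -¼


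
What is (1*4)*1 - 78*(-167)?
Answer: 13030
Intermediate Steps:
(1*4)*1 - 78*(-167) = 4*1 + 13026 = 4 + 13026 = 13030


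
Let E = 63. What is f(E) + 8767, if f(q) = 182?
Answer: 8949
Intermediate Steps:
f(E) + 8767 = 182 + 8767 = 8949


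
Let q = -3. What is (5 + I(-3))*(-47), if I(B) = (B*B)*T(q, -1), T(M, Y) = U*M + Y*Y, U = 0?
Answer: -658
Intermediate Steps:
T(M, Y) = Y² (T(M, Y) = 0*M + Y*Y = 0 + Y² = Y²)
I(B) = B² (I(B) = (B*B)*(-1)² = B²*1 = B²)
(5 + I(-3))*(-47) = (5 + (-3)²)*(-47) = (5 + 9)*(-47) = 14*(-47) = -658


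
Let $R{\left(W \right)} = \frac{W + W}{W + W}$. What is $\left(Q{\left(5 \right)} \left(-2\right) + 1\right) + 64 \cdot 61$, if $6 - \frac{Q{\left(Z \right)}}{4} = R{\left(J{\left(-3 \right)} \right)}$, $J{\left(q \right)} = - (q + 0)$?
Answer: $3865$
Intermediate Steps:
$J{\left(q \right)} = - q$
$R{\left(W \right)} = 1$ ($R{\left(W \right)} = \frac{2 W}{2 W} = 2 W \frac{1}{2 W} = 1$)
$Q{\left(Z \right)} = 20$ ($Q{\left(Z \right)} = 24 - 4 = 20$)
$\left(Q{\left(5 \right)} \left(-2\right) + 1\right) + 64 \cdot 61 = \left(20 \left(-2\right) + 1\right) + 64 \cdot 61 = \left(-40 + 1\right) + 3904 = -39 + 3904 = 3865$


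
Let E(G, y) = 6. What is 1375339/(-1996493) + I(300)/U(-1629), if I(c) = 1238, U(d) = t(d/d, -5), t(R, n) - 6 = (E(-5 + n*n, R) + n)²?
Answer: 2462030961/13975451 ≈ 176.17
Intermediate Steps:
t(R, n) = 6 + (6 + n)²
U(d) = 7 (U(d) = 6 + (6 - 5)² = 6 + 1² = 6 + 1 = 7)
1375339/(-1996493) + I(300)/U(-1629) = 1375339/(-1996493) + 1238/7 = 1375339*(-1/1996493) + 1238*(⅐) = -1375339/1996493 + 1238/7 = 2462030961/13975451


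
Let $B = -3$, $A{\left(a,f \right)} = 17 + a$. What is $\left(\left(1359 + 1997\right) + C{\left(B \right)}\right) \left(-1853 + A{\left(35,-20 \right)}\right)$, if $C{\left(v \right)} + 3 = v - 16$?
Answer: $-6004534$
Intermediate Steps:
$C{\left(v \right)} = -19 + v$ ($C{\left(v \right)} = -3 + \left(v - 16\right) = -3 + \left(-16 + v\right) = -19 + v$)
$\left(\left(1359 + 1997\right) + C{\left(B \right)}\right) \left(-1853 + A{\left(35,-20 \right)}\right) = \left(\left(1359 + 1997\right) - 22\right) \left(-1853 + \left(17 + 35\right)\right) = \left(3356 - 22\right) \left(-1853 + 52\right) = 3334 \left(-1801\right) = -6004534$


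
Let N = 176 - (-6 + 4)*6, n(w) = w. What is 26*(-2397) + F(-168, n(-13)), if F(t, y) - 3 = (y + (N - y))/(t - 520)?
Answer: -10718915/172 ≈ -62319.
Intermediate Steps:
N = 188 (N = 176 - (-2)*6 = 176 - 1*(-12) = 176 + 12 = 188)
F(t, y) = 3 + 188/(-520 + t) (F(t, y) = 3 + (y + (188 - y))/(t - 520) = 3 + 188/(-520 + t))
26*(-2397) + F(-168, n(-13)) = 26*(-2397) + (-1372 + 3*(-168))/(-520 - 168) = -62322 + (-1372 - 504)/(-688) = -62322 - 1/688*(-1876) = -62322 + 469/172 = -10718915/172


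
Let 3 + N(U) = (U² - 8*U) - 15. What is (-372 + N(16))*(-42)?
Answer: 11004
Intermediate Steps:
N(U) = -18 + U² - 8*U (N(U) = -3 + ((U² - 8*U) - 15) = -3 + (-15 + U² - 8*U) = -18 + U² - 8*U)
(-372 + N(16))*(-42) = (-372 + (-18 + 16² - 8*16))*(-42) = (-372 + (-18 + 256 - 128))*(-42) = (-372 + 110)*(-42) = -262*(-42) = 11004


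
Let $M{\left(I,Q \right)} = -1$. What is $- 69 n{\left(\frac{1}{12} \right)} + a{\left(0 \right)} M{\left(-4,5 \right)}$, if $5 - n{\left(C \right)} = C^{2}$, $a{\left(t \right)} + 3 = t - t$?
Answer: $- \frac{16393}{48} \approx -341.52$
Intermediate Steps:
$a{\left(t \right)} = -3$ ($a{\left(t \right)} = -3 + \left(t - t\right) = -3 + 0 = -3$)
$n{\left(C \right)} = 5 - C^{2}$
$- 69 n{\left(\frac{1}{12} \right)} + a{\left(0 \right)} M{\left(-4,5 \right)} = - 69 \left(5 - \left(\frac{1}{12}\right)^{2}\right) - -3 = - 69 \left(5 - \left(\frac{1}{12}\right)^{2}\right) + 3 = - 69 \left(5 - \frac{1}{144}\right) + 3 = \left(-69\right) \frac{719}{144} + 3 = - \frac{16537}{48} + 3 = - \frac{16393}{48}$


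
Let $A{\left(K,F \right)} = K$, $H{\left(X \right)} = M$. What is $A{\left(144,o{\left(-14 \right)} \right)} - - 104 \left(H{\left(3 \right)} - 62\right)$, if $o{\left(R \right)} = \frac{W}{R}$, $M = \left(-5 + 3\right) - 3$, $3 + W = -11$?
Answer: $-6824$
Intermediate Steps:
$W = -14$ ($W = -3 - 11 = -14$)
$M = -5$ ($M = -2 - 3 = -5$)
$H{\left(X \right)} = -5$
$o{\left(R \right)} = - \frac{14}{R}$
$A{\left(144,o{\left(-14 \right)} \right)} - - 104 \left(H{\left(3 \right)} - 62\right) = 144 - - 104 \left(-5 - 62\right) = 144 - \left(-104\right) \left(-67\right) = 144 - 6968 = -6824$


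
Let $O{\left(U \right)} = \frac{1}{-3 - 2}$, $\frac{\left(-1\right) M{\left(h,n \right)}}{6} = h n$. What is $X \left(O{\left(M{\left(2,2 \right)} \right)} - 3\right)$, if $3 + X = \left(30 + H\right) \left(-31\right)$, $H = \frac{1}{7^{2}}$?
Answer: $\frac{731968}{245} \approx 2987.6$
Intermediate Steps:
$M{\left(h,n \right)} = - 6 h n$
$H = \frac{1}{49} \approx 0.020408$
$O{\left(U \right)} = - \frac{1}{5}$ ($O{\left(U \right)} = \frac{1}{-5} = - \frac{1}{5}$)
$X = - \frac{45748}{49}$ ($X = -3 + \left(30 + \frac{1}{49}\right) \left(-31\right) = -3 + \frac{1471}{49} \left(-31\right) = -3 - \frac{45601}{49} = - \frac{45748}{49} \approx -933.63$)
$X \left(O{\left(M{\left(2,2 \right)} \right)} - 3\right) = - \frac{45748 \left(- \frac{1}{5} - 3\right)}{49} = \left(- \frac{45748}{49}\right) \left(- \frac{16}{5}\right) = \frac{731968}{245}$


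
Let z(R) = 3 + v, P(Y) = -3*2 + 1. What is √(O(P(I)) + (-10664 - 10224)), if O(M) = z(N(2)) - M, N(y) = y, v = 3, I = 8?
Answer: I*√20877 ≈ 144.49*I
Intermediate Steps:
P(Y) = -5 (P(Y) = -6 + 1 = -5)
z(R) = 6 (z(R) = 3 + 3 = 6)
O(M) = 6 - M
√(O(P(I)) + (-10664 - 10224)) = √((6 - 1*(-5)) + (-10664 - 10224)) = √((6 + 5) - 20888) = √(11 - 20888) = √(-20877) = I*√20877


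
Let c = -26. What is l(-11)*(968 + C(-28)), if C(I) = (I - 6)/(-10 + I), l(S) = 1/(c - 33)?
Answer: -18409/1121 ≈ -16.422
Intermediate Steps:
l(S) = -1/59 (l(S) = 1/(-26 - 33) = 1/(-59) = -1/59)
C(I) = (-6 + I)/(-10 + I)
l(-11)*(968 + C(-28)) = -(968 + (-6 - 28)/(-10 - 28))/59 = -(968 - 34/(-38))/59 = -(968 - 1/38*(-34))/59 = -(968 + 17/19)/59 = -1/59*18409/19 = -18409/1121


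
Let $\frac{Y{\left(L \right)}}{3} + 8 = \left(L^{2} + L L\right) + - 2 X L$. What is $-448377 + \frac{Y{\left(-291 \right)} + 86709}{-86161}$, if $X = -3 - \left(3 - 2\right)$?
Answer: $- \frac{38633198484}{86161} \approx -4.4838 \cdot 10^{5}$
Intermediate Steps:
$X = -4$ ($X = -3 - \left(3 - 2\right) = -3 - 1 = -4$)
$Y{\left(L \right)} = -24 + 6 L^{2} + 24 L$ ($Y{\left(L \right)} = -24 + 3 \left(\left(L^{2} + L L\right) + \left(-2\right) \left(-4\right) L\right) = -24 + 3 \left(\left(L^{2} + L^{2}\right) + 8 L\right) = -24 + 3 \left(2 L^{2} + 8 L\right) = -24 + \left(6 L^{2} + 24 L\right) = -24 + 6 L^{2} + 24 L$)
$-448377 + \frac{Y{\left(-291 \right)} + 86709}{-86161} = -448377 + \frac{\left(-24 + 6 \left(-291\right)^{2} + 24 \left(-291\right)\right) + 86709}{-86161} = -448377 + \left(\left(-24 + 6 \cdot 84681 - 6984\right) + 86709\right) \left(- \frac{1}{86161}\right) = -448377 + \left(\left(-24 + 508086 - 6984\right) + 86709\right) \left(- \frac{1}{86161}\right) = -448377 + \left(501078 + 86709\right) \left(- \frac{1}{86161}\right) = -448377 + 587787 \left(- \frac{1}{86161}\right) = -448377 - \frac{587787}{86161} = - \frac{38633198484}{86161}$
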